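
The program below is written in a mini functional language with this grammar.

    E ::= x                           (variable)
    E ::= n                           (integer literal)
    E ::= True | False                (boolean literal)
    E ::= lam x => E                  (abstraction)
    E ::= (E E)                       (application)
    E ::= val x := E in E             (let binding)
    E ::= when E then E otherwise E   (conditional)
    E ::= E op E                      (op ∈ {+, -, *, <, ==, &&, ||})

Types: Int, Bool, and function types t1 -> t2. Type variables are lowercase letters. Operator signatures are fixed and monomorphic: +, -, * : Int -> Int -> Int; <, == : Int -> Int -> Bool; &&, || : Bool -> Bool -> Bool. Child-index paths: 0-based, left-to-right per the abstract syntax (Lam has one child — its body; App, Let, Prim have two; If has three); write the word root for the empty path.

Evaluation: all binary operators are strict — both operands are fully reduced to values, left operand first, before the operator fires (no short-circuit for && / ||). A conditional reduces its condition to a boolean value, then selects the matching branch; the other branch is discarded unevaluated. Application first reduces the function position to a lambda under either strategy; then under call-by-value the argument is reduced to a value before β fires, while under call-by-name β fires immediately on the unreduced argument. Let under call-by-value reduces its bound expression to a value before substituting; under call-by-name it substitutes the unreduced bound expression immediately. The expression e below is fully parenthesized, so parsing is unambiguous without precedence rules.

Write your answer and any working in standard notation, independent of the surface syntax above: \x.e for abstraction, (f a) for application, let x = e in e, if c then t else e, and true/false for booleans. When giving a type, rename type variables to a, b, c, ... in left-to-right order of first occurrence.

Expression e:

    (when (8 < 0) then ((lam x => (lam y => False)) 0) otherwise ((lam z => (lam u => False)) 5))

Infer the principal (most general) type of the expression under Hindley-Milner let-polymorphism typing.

Answer: a -> Bool

Working:
  unify Int ~ Int
  unify Int ~ Int
  unify Bool ~ Bool
\y._ : b -> Bool
\x._ : a -> b -> Bool
  unify a -> b -> Bool ~ Int -> c
  unify a ~ Int
  unify b -> Bool ~ c
_ _ : b -> Bool
\u._ : e -> Bool
\z._ : d -> e -> Bool
  unify d -> e -> Bool ~ Int -> f
  unify d ~ Int
  unify e -> Bool ~ f
_ _ : e -> Bool
  unify b -> Bool ~ e -> Bool
  unify b ~ e
  unify Bool ~ Bool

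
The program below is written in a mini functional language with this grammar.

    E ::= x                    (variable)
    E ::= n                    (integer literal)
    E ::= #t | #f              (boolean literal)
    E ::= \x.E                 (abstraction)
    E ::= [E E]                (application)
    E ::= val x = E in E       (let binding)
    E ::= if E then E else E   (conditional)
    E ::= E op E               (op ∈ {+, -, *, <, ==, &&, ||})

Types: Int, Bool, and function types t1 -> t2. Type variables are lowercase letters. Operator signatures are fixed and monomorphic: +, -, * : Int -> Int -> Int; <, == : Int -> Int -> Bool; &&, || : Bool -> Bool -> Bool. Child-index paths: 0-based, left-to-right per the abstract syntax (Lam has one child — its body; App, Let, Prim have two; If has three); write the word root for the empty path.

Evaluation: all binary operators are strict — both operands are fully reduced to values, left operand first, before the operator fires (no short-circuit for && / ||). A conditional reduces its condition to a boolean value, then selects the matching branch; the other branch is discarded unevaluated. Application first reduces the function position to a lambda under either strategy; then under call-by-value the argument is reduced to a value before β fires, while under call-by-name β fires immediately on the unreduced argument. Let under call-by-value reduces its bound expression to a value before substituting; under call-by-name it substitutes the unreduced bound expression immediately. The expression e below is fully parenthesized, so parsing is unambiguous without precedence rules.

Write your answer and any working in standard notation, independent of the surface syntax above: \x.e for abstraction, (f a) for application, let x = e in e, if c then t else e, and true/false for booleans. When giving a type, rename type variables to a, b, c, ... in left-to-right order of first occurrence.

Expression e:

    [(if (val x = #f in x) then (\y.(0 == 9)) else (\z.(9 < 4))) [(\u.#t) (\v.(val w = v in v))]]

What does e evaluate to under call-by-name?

Answer: false

Working:
step 0: ((if (let x = false in x) then (\y.(0 == 9)) else (\z.(9 < 4))) ((\u.true) (\v.(let w = v in v))))
step 1: [let@0.0] ((if false then (\y.(0 == 9)) else (\z.(9 < 4))) ((\u.true) (\v.(let w = v in v))))
step 2: [if@0] ((\z.(9 < 4)) ((\u.true) (\v.(let w = v in v))))
step 3: [beta@root] (9 < 4)
step 4: [delta@root] false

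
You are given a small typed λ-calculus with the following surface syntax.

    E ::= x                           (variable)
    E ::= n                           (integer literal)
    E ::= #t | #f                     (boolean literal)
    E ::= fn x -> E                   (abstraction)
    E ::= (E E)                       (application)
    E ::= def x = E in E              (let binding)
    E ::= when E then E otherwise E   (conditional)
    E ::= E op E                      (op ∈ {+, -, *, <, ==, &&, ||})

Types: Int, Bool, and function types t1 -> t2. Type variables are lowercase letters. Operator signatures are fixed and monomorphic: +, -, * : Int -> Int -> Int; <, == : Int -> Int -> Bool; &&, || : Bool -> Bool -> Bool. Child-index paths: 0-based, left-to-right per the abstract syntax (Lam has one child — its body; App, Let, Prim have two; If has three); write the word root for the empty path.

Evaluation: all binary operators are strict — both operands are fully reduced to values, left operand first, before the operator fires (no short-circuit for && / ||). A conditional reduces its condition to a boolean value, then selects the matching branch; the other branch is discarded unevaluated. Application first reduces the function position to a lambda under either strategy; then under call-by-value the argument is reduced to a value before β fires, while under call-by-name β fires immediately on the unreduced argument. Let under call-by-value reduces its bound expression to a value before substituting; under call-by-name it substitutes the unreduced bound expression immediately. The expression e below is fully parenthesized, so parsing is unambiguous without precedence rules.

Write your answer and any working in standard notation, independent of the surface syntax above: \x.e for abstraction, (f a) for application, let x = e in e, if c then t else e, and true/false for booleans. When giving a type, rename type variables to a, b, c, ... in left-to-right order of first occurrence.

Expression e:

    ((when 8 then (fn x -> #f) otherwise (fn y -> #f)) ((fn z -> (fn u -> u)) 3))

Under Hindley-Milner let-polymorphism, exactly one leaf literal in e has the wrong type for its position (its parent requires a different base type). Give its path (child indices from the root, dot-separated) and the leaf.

Answer: 0.0 : 8

Working:
  unify Int ~ Bool
  FAIL: mismatch Int ~ Bool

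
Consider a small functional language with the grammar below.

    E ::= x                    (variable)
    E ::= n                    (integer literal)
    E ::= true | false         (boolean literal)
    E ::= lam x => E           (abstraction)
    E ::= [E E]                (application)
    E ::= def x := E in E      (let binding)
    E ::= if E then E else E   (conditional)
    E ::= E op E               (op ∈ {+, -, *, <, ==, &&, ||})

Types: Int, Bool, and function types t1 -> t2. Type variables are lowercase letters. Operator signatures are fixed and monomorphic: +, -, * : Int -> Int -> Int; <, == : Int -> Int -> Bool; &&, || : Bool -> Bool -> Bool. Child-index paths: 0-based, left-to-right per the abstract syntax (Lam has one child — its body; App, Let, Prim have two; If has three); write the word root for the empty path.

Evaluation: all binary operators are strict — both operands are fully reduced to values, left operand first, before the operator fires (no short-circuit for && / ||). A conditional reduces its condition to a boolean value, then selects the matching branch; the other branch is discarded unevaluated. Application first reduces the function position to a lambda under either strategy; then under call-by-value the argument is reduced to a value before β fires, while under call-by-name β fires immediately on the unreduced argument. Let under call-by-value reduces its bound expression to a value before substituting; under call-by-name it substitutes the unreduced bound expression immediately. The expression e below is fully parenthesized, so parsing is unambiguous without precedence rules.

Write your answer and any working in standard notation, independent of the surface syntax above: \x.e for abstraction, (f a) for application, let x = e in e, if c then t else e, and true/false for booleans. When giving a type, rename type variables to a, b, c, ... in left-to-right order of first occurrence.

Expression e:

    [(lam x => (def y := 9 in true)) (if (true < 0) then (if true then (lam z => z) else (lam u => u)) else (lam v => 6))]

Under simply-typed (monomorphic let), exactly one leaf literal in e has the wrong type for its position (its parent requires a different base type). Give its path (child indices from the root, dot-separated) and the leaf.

Answer: 1.0.0 : true

Trace:
let y : Int
\x._ : a -> Bool
  unify Bool ~ Int
  FAIL: mismatch Bool ~ Int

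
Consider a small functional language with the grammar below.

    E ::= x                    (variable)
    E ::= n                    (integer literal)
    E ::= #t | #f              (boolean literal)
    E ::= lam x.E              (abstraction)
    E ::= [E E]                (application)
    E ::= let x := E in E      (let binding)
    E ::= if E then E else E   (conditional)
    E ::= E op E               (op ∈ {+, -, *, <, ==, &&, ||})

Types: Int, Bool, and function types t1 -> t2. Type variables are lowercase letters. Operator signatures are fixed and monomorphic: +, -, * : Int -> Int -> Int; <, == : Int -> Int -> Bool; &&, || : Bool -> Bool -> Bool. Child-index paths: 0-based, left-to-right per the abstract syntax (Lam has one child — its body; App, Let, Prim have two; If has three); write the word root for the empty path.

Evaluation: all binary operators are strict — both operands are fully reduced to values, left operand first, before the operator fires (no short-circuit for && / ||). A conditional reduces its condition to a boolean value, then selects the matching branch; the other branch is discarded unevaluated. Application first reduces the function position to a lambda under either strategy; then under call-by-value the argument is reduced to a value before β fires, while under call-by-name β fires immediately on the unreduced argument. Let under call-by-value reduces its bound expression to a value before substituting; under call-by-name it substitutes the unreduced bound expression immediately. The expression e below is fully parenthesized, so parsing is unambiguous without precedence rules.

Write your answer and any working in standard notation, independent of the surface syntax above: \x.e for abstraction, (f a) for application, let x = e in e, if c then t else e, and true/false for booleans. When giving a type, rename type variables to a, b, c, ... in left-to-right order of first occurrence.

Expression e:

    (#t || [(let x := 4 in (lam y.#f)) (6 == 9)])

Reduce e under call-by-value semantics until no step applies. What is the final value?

Answer: true

Derivation:
step 0: (true || ((let x = 4 in (\y.false)) (6 == 9)))
step 1: [let@1.0] (true || ((\y.false) (6 == 9)))
step 2: [delta@1.1] (true || ((\y.false) false))
step 3: [beta@1] (true || false)
step 4: [delta@root] true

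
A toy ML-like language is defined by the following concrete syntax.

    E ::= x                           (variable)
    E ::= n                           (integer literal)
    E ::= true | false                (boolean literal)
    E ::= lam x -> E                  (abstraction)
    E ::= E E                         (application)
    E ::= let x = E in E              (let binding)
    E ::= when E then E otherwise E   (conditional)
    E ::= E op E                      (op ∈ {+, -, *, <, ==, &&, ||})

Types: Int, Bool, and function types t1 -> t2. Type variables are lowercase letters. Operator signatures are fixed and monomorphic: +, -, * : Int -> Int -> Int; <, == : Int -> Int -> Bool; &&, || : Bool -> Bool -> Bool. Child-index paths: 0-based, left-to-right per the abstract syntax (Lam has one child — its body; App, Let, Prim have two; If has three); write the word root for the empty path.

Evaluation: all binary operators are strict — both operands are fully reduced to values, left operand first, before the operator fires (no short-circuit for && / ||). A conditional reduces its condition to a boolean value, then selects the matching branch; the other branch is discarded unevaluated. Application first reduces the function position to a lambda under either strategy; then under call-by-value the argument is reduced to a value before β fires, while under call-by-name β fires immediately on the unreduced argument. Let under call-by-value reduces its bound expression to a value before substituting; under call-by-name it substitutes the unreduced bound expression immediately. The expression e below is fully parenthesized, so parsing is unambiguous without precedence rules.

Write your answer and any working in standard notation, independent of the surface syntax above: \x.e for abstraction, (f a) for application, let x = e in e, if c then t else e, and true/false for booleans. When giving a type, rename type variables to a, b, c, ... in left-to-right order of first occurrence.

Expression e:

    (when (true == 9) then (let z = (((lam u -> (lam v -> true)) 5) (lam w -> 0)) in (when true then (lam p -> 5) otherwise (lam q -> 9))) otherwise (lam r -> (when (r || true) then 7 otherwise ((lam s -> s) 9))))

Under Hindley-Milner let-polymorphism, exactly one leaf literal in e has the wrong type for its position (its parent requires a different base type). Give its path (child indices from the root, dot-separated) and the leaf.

Answer: 0.0 : true

Derivation:
  unify Bool ~ Int
  FAIL: mismatch Bool ~ Int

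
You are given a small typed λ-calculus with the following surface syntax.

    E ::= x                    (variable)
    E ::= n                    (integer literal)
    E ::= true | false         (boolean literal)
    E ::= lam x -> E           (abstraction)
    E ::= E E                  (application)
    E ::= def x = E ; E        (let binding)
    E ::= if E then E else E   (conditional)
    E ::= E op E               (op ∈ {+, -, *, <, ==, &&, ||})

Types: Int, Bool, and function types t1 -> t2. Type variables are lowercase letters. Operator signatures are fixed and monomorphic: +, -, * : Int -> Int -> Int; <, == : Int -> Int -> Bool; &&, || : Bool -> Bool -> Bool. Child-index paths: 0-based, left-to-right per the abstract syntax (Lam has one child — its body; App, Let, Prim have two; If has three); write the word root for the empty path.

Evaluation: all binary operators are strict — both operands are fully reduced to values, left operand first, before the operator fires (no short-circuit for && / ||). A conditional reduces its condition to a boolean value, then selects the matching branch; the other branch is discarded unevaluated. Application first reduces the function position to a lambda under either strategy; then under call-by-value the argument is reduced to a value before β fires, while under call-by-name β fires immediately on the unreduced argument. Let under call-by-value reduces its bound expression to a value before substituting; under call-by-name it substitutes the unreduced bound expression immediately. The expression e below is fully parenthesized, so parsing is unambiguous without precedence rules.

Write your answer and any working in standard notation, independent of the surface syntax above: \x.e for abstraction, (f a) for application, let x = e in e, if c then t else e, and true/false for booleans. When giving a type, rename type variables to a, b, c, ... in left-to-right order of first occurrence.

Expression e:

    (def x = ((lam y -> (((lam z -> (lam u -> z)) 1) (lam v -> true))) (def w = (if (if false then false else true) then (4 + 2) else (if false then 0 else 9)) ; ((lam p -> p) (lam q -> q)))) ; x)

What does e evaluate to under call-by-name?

Derivation:
step 0: (let x = ((\y.(((\z.(\u.z)) 1) (\v.true))) (let w = (if (if false then false else true) then (4 + 2) else (if false then 0 else 9)) in ((\p.p) (\q.q)))) in x)
step 1: [let@root] ((\y.(((\z.(\u.z)) 1) (\v.true))) (let w = (if (if false then false else true) then (4 + 2) else (if false then 0 else 9)) in ((\p.p) (\q.q))))
step 2: [beta@root] (((\z.(\u.z)) 1) (\v.true))
step 3: [beta@0] ((\u.1) (\v.true))
step 4: [beta@root] 1

Answer: 1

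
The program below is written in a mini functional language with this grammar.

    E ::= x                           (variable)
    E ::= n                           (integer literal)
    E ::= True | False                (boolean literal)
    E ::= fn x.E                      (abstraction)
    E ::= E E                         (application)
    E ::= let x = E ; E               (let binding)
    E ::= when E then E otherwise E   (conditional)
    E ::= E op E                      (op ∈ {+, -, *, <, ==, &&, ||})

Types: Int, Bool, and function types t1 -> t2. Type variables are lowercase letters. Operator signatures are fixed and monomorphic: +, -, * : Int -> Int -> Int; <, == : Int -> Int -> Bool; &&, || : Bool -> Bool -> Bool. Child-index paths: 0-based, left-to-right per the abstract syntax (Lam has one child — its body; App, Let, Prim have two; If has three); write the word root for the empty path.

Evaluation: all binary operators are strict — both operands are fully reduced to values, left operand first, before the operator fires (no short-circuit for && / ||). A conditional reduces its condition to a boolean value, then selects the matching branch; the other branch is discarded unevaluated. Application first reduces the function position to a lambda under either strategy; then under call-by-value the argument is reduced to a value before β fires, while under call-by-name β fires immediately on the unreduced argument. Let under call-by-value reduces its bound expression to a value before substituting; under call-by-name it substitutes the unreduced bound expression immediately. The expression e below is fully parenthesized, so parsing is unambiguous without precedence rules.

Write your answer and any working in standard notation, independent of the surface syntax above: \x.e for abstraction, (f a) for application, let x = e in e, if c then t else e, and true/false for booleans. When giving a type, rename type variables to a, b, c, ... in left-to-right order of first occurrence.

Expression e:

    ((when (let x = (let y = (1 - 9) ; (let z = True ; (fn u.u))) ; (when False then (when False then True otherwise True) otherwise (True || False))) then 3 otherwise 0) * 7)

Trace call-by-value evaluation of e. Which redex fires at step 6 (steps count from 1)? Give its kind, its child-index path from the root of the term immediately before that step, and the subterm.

Trace:
step 0: ((if (let x = (let y = (1 - 9) in (let z = true in (\u.u))) in (if false then (if false then true else true) else (true || false))) then 3 else 0) * 7)
step 1: [delta@0.0.0.0] ((if (let x = (let y = -8 in (let z = true in (\u.u))) in (if false then (if false then true else true) else (true || false))) then 3 else 0) * 7)
step 2: [let@0.0.0] ((if (let x = (let z = true in (\u.u)) in (if false then (if false then true else true) else (true || false))) then 3 else 0) * 7)
step 3: [let@0.0.0] ((if (let x = (\u.u) in (if false then (if false then true else true) else (true || false))) then 3 else 0) * 7)
step 4: [let@0.0] ((if (if false then (if false then true else true) else (true || false)) then 3 else 0) * 7)
step 5: [if@0.0] ((if (true || false) then 3 else 0) * 7)
step 6: [delta@0.0] ((if true then 3 else 0) * 7)

Answer: delta at 0.0 : (true || false)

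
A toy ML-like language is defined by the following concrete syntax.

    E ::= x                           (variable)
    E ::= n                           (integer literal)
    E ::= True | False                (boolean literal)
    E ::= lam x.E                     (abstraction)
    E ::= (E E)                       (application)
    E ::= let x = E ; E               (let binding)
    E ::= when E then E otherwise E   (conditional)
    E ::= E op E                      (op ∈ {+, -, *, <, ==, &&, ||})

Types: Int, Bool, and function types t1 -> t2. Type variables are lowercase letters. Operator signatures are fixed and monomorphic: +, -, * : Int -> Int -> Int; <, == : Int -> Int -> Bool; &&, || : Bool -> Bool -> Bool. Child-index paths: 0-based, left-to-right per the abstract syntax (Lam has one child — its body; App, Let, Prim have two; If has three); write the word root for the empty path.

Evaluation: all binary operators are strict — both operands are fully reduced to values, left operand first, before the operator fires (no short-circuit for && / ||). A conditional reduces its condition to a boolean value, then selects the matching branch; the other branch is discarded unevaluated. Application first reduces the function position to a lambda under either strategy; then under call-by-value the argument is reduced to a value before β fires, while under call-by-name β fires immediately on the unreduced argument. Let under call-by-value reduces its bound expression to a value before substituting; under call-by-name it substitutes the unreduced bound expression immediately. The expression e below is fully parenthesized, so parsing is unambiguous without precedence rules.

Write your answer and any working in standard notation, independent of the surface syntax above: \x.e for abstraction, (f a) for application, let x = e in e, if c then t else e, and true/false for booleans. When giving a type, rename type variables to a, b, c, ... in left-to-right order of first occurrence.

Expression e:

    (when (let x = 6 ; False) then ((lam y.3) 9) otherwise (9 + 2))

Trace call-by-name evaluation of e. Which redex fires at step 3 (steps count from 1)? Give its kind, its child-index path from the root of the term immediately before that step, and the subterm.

Working:
step 0: (if (let x = 6 in false) then ((\y.3) 9) else (9 + 2))
step 1: [let@0] (if false then ((\y.3) 9) else (9 + 2))
step 2: [if@root] (9 + 2)
step 3: [delta@root] 11

Answer: delta at root : (9 + 2)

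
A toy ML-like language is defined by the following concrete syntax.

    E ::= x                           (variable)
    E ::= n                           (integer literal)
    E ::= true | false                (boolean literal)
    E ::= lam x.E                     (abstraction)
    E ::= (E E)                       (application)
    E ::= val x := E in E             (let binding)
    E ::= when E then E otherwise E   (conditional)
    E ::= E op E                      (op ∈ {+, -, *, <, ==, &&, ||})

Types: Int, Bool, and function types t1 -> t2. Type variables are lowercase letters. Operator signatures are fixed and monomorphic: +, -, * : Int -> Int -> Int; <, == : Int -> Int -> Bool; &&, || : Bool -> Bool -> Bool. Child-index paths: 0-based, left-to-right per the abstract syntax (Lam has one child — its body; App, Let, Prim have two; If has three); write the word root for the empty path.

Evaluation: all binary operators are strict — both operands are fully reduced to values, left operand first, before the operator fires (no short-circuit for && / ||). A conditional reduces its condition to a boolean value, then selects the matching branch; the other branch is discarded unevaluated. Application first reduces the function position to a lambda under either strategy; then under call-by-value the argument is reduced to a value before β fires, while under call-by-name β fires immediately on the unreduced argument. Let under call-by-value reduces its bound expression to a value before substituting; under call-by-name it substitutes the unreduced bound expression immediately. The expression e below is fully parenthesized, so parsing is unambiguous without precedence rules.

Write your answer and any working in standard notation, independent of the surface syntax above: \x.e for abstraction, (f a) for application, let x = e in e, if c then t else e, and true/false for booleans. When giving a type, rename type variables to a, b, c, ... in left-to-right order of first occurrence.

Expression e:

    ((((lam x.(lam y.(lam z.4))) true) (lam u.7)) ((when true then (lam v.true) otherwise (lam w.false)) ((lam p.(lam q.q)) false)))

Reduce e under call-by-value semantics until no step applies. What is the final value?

Derivation:
step 0: ((((\x.(\y.(\z.4))) true) (\u.7)) ((if true then (\v.true) else (\w.false)) ((\p.(\q.q)) false)))
step 1: [beta@0.0] (((\y.(\z.4)) (\u.7)) ((if true then (\v.true) else (\w.false)) ((\p.(\q.q)) false)))
step 2: [beta@0] ((\z.4) ((if true then (\v.true) else (\w.false)) ((\p.(\q.q)) false)))
step 3: [if@1.0] ((\z.4) ((\v.true) ((\p.(\q.q)) false)))
step 4: [beta@1.1] ((\z.4) ((\v.true) (\q.q)))
step 5: [beta@1] ((\z.4) true)
step 6: [beta@root] 4

Answer: 4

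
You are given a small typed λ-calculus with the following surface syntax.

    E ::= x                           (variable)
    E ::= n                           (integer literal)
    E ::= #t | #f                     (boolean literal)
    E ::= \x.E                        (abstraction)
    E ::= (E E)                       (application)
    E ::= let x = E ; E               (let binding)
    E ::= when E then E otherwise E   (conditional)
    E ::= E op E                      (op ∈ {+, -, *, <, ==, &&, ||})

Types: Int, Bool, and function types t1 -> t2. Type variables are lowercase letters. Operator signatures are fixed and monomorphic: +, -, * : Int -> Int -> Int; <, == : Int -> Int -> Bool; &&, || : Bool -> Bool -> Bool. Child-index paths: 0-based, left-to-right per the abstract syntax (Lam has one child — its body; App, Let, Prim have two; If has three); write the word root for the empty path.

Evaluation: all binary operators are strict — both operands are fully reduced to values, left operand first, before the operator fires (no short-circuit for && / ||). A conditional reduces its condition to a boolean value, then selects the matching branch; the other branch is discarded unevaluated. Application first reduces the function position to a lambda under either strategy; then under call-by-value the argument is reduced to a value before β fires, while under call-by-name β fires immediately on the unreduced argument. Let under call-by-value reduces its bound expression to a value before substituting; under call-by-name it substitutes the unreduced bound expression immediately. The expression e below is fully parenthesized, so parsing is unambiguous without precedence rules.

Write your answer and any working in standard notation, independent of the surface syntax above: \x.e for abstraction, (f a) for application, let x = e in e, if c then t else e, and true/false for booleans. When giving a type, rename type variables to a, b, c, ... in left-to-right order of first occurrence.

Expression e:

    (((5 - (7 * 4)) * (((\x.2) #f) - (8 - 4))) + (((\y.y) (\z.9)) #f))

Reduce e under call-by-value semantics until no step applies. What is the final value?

Working:
step 0: (((5 - (7 * 4)) * (((\x.2) false) - (8 - 4))) + (((\y.y) (\z.9)) false))
step 1: [delta@0.0.1] (((5 - 28) * (((\x.2) false) - (8 - 4))) + (((\y.y) (\z.9)) false))
step 2: [delta@0.0] ((-23 * (((\x.2) false) - (8 - 4))) + (((\y.y) (\z.9)) false))
step 3: [beta@0.1.0] ((-23 * (2 - (8 - 4))) + (((\y.y) (\z.9)) false))
step 4: [delta@0.1.1] ((-23 * (2 - 4)) + (((\y.y) (\z.9)) false))
step 5: [delta@0.1] ((-23 * -2) + (((\y.y) (\z.9)) false))
step 6: [delta@0] (46 + (((\y.y) (\z.9)) false))
step 7: [beta@1.0] (46 + ((\z.9) false))
step 8: [beta@1] (46 + 9)
step 9: [delta@root] 55

Answer: 55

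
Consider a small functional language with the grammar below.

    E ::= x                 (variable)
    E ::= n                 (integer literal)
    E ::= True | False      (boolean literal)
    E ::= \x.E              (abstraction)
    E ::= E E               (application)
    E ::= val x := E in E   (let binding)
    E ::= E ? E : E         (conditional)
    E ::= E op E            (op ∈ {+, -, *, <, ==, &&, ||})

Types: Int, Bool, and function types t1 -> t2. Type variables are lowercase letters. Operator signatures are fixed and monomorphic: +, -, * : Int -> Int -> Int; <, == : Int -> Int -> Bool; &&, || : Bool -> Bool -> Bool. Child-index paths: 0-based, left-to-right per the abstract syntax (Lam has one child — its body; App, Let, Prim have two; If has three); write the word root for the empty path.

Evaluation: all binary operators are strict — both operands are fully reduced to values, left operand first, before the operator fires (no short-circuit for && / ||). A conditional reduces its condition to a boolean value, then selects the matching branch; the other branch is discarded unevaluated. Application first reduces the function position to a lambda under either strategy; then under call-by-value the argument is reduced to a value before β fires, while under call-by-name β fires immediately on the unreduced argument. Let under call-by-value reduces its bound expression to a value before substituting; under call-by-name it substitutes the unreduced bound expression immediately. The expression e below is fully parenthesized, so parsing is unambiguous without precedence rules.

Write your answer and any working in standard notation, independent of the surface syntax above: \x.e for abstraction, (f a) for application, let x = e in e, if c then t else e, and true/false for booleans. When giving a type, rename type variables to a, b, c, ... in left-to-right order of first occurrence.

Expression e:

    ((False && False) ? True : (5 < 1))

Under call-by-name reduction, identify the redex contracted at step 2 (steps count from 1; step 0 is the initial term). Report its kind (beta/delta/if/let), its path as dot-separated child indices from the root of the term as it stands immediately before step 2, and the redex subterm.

Trace:
step 0: (if (false && false) then true else (5 < 1))
step 1: [delta@0] (if false then true else (5 < 1))
step 2: [if@root] (5 < 1)

Answer: if at root : (if false then true else (5 < 1))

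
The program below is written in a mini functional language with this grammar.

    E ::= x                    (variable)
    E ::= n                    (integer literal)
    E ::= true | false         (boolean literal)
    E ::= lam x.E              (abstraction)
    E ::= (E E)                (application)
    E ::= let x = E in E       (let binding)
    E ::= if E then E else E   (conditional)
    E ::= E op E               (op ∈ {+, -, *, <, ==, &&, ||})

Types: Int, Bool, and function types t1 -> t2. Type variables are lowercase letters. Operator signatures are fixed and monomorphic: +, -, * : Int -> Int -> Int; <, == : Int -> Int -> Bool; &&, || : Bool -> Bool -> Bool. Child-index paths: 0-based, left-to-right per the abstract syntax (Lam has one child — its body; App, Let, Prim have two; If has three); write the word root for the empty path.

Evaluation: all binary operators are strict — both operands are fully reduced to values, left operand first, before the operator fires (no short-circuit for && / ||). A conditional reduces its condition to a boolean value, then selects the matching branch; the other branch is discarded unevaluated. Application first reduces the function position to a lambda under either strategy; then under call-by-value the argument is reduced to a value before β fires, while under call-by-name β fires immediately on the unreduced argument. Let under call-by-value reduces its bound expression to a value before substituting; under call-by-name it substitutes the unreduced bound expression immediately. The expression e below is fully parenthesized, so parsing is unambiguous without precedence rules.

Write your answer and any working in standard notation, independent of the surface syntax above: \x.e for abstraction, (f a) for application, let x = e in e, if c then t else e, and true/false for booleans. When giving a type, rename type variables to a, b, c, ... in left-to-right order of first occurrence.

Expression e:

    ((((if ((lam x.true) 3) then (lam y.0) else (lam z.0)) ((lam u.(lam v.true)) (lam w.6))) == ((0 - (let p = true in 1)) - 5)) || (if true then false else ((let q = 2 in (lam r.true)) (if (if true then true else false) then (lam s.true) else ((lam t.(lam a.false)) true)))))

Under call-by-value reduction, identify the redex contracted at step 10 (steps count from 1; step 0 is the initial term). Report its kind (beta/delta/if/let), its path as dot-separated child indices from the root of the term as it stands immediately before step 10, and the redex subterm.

Answer: delta at root : (false || false)

Trace:
step 0: ((((if ((\x.true) 3) then (\y.0) else (\z.0)) ((\u.(\v.true)) (\w.6))) == ((0 - (let p = true in 1)) - 5)) || (if true then false else ((let q = 2 in (\r.true)) (if (if true then true else false) then (\s.true) else ((\t.(\a.false)) true)))))
step 1: [beta@0.0.0.0] ((((if true then (\y.0) else (\z.0)) ((\u.(\v.true)) (\w.6))) == ((0 - (let p = true in 1)) - 5)) || (if true then false else ((let q = 2 in (\r.true)) (if (if true then true else false) then (\s.true) else ((\t.(\a.false)) true)))))
step 2: [if@0.0.0] ((((\y.0) ((\u.(\v.true)) (\w.6))) == ((0 - (let p = true in 1)) - 5)) || (if true then false else ((let q = 2 in (\r.true)) (if (if true then true else false) then (\s.true) else ((\t.(\a.false)) true)))))
step 3: [beta@0.0.1] ((((\y.0) (\v.true)) == ((0 - (let p = true in 1)) - 5)) || (if true then false else ((let q = 2 in (\r.true)) (if (if true then true else false) then (\s.true) else ((\t.(\a.false)) true)))))
step 4: [beta@0.0] ((0 == ((0 - (let p = true in 1)) - 5)) || (if true then false else ((let q = 2 in (\r.true)) (if (if true then true else false) then (\s.true) else ((\t.(\a.false)) true)))))
step 5: [let@0.1.0.1] ((0 == ((0 - 1) - 5)) || (if true then false else ((let q = 2 in (\r.true)) (if (if true then true else false) then (\s.true) else ((\t.(\a.false)) true)))))
step 6: [delta@0.1.0] ((0 == (-1 - 5)) || (if true then false else ((let q = 2 in (\r.true)) (if (if true then true else false) then (\s.true) else ((\t.(\a.false)) true)))))
step 7: [delta@0.1] ((0 == -6) || (if true then false else ((let q = 2 in (\r.true)) (if (if true then true else false) then (\s.true) else ((\t.(\a.false)) true)))))
step 8: [delta@0] (false || (if true then false else ((let q = 2 in (\r.true)) (if (if true then true else false) then (\s.true) else ((\t.(\a.false)) true)))))
step 9: [if@1] (false || false)
step 10: [delta@root] false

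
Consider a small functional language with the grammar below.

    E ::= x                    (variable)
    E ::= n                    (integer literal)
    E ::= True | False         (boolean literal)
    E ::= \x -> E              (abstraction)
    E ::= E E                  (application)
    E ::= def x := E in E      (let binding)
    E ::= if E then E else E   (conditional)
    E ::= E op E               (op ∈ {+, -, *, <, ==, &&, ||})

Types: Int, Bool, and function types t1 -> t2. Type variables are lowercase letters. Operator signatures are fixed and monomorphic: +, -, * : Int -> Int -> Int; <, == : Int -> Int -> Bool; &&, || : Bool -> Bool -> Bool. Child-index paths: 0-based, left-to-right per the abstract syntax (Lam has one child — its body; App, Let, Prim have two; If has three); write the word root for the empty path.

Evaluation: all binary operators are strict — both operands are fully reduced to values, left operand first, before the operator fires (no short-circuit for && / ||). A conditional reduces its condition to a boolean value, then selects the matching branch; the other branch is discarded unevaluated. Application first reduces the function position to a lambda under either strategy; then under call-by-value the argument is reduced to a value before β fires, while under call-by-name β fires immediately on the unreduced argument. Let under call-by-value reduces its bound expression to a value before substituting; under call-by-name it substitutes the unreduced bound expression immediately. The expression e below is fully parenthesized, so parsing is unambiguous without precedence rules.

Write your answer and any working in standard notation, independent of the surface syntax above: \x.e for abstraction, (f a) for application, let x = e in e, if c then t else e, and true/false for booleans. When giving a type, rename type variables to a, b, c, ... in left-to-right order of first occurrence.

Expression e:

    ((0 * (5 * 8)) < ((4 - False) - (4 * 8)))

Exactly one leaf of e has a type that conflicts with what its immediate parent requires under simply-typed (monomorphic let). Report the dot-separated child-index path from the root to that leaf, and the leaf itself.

Answer: 1.0.1 : false

Trace:
  unify Int ~ Int
  unify Int ~ Int
  unify Int ~ Int
  unify Int ~ Int
  unify Int ~ Int
  unify Int ~ Int
  unify Bool ~ Int
  FAIL: mismatch Bool ~ Int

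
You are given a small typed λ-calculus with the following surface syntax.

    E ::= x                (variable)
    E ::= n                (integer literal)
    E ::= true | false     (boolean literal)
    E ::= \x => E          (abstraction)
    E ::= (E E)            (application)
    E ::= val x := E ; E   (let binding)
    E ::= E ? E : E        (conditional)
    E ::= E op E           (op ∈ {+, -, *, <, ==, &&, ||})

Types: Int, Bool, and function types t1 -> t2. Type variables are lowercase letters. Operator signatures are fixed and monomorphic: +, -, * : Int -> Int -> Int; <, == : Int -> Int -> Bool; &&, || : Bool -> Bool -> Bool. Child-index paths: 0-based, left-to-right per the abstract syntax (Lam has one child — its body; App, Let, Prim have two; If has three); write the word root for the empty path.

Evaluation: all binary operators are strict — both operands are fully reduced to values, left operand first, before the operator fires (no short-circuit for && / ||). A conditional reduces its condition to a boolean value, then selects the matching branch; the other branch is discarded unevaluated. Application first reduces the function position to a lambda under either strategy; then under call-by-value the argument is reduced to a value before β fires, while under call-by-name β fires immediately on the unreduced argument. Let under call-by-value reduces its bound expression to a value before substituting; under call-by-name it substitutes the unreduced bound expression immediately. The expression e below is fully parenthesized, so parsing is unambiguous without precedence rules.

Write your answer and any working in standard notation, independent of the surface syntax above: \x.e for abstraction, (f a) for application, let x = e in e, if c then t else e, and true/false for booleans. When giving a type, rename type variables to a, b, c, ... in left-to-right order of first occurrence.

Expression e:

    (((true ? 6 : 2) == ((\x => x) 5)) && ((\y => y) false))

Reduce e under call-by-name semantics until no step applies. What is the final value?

Answer: false

Working:
step 0: (((if true then 6 else 2) == ((\x.x) 5)) && ((\y.y) false))
step 1: [if@0.0] ((6 == ((\x.x) 5)) && ((\y.y) false))
step 2: [beta@0.1] ((6 == 5) && ((\y.y) false))
step 3: [delta@0] (false && ((\y.y) false))
step 4: [beta@1] (false && false)
step 5: [delta@root] false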